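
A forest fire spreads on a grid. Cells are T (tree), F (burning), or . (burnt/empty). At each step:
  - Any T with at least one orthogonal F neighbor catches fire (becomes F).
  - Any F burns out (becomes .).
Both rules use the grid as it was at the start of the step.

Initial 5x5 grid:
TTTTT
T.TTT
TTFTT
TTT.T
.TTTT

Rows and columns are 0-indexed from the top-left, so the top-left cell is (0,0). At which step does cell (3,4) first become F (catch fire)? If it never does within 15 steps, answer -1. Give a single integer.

Step 1: cell (3,4)='T' (+4 fires, +1 burnt)
Step 2: cell (3,4)='T' (+6 fires, +4 burnt)
Step 3: cell (3,4)='F' (+8 fires, +6 burnt)
  -> target ignites at step 3
Step 4: cell (3,4)='.' (+3 fires, +8 burnt)
Step 5: cell (3,4)='.' (+0 fires, +3 burnt)
  fire out at step 5

3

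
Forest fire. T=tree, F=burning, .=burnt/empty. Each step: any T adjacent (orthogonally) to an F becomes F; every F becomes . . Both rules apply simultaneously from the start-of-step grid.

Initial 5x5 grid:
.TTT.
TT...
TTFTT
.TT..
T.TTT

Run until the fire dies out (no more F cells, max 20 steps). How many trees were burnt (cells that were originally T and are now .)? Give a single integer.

Step 1: +3 fires, +1 burnt (F count now 3)
Step 2: +5 fires, +3 burnt (F count now 5)
Step 3: +3 fires, +5 burnt (F count now 3)
Step 4: +2 fires, +3 burnt (F count now 2)
Step 5: +1 fires, +2 burnt (F count now 1)
Step 6: +0 fires, +1 burnt (F count now 0)
Fire out after step 6
Initially T: 15, now '.': 24
Total burnt (originally-T cells now '.'): 14

Answer: 14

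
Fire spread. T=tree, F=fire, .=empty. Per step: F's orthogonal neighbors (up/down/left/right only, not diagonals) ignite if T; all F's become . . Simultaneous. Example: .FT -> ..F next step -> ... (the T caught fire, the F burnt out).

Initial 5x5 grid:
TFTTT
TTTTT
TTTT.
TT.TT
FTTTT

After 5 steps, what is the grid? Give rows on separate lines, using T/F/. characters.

Step 1: 5 trees catch fire, 2 burn out
  F.FTT
  TFTTT
  TTTT.
  FT.TT
  .FTTT
Step 2: 7 trees catch fire, 5 burn out
  ...FT
  F.FTT
  FFTT.
  .F.TT
  ..FTT
Step 3: 4 trees catch fire, 7 burn out
  ....F
  ...FT
  ..FT.
  ...TT
  ...FT
Step 4: 4 trees catch fire, 4 burn out
  .....
  ....F
  ...F.
  ...FT
  ....F
Step 5: 1 trees catch fire, 4 burn out
  .....
  .....
  .....
  ....F
  .....

.....
.....
.....
....F
.....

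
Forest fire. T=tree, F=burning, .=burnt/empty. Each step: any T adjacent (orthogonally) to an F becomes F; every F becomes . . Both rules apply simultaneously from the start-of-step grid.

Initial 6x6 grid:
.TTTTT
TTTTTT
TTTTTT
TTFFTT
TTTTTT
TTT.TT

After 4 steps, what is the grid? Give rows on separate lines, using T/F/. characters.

Step 1: 6 trees catch fire, 2 burn out
  .TTTTT
  TTTTTT
  TTFFTT
  TF..FT
  TTFFTT
  TTT.TT
Step 2: 9 trees catch fire, 6 burn out
  .TTTTT
  TTFFTT
  TF..FT
  F....F
  TF..FT
  TTF.TT
Step 3: 10 trees catch fire, 9 burn out
  .TFFTT
  TF..FT
  F....F
  ......
  F....F
  TF..FT
Step 4: 6 trees catch fire, 10 burn out
  .F..FT
  F....F
  ......
  ......
  ......
  F....F

.F..FT
F....F
......
......
......
F....F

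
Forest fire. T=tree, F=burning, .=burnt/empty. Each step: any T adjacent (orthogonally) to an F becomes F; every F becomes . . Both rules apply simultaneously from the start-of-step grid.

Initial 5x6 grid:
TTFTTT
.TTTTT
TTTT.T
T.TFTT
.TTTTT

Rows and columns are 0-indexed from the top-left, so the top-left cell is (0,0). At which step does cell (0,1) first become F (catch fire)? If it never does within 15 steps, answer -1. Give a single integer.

Step 1: cell (0,1)='F' (+7 fires, +2 burnt)
  -> target ignites at step 1
Step 2: cell (0,1)='.' (+8 fires, +7 burnt)
Step 3: cell (0,1)='.' (+6 fires, +8 burnt)
Step 4: cell (0,1)='.' (+2 fires, +6 burnt)
Step 5: cell (0,1)='.' (+1 fires, +2 burnt)
Step 6: cell (0,1)='.' (+0 fires, +1 burnt)
  fire out at step 6

1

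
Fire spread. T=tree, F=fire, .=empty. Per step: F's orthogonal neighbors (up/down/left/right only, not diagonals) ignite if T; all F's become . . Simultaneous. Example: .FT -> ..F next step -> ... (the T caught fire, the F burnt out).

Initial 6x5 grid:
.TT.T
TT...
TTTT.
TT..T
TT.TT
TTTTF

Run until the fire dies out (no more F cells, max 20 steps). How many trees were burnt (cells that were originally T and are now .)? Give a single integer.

Answer: 19

Derivation:
Step 1: +2 fires, +1 burnt (F count now 2)
Step 2: +3 fires, +2 burnt (F count now 3)
Step 3: +1 fires, +3 burnt (F count now 1)
Step 4: +2 fires, +1 burnt (F count now 2)
Step 5: +2 fires, +2 burnt (F count now 2)
Step 6: +2 fires, +2 burnt (F count now 2)
Step 7: +3 fires, +2 burnt (F count now 3)
Step 8: +3 fires, +3 burnt (F count now 3)
Step 9: +1 fires, +3 burnt (F count now 1)
Step 10: +0 fires, +1 burnt (F count now 0)
Fire out after step 10
Initially T: 20, now '.': 29
Total burnt (originally-T cells now '.'): 19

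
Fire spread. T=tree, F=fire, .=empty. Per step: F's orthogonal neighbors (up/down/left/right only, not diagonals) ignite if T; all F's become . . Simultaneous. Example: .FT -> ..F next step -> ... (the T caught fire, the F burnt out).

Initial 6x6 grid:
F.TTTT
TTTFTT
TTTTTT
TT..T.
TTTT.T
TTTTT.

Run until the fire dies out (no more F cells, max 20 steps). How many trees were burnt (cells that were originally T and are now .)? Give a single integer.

Step 1: +5 fires, +2 burnt (F count now 5)
Step 2: +7 fires, +5 burnt (F count now 7)
Step 3: +5 fires, +7 burnt (F count now 5)
Step 4: +2 fires, +5 burnt (F count now 2)
Step 5: +2 fires, +2 burnt (F count now 2)
Step 6: +2 fires, +2 burnt (F count now 2)
Step 7: +2 fires, +2 burnt (F count now 2)
Step 8: +1 fires, +2 burnt (F count now 1)
Step 9: +1 fires, +1 burnt (F count now 1)
Step 10: +0 fires, +1 burnt (F count now 0)
Fire out after step 10
Initially T: 28, now '.': 35
Total burnt (originally-T cells now '.'): 27

Answer: 27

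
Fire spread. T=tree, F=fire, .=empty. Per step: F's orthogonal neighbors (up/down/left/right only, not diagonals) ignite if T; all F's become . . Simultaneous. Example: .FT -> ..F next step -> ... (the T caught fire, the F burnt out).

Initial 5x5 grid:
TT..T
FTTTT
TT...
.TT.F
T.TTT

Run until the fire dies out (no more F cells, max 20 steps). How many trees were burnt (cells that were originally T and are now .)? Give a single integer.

Step 1: +4 fires, +2 burnt (F count now 4)
Step 2: +4 fires, +4 burnt (F count now 4)
Step 3: +3 fires, +4 burnt (F count now 3)
Step 4: +2 fires, +3 burnt (F count now 2)
Step 5: +1 fires, +2 burnt (F count now 1)
Step 6: +0 fires, +1 burnt (F count now 0)
Fire out after step 6
Initially T: 15, now '.': 24
Total burnt (originally-T cells now '.'): 14

Answer: 14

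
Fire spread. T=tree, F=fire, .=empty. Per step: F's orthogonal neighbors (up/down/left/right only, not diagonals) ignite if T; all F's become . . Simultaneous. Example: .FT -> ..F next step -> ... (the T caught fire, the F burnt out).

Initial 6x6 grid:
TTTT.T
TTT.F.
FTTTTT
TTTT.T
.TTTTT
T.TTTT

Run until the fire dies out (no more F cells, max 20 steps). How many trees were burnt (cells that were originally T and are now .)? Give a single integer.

Step 1: +4 fires, +2 burnt (F count now 4)
Step 2: +6 fires, +4 burnt (F count now 6)
Step 3: +6 fires, +6 burnt (F count now 6)
Step 4: +4 fires, +6 burnt (F count now 4)
Step 5: +5 fires, +4 burnt (F count now 5)
Step 6: +1 fires, +5 burnt (F count now 1)
Step 7: +0 fires, +1 burnt (F count now 0)
Fire out after step 7
Initially T: 28, now '.': 34
Total burnt (originally-T cells now '.'): 26

Answer: 26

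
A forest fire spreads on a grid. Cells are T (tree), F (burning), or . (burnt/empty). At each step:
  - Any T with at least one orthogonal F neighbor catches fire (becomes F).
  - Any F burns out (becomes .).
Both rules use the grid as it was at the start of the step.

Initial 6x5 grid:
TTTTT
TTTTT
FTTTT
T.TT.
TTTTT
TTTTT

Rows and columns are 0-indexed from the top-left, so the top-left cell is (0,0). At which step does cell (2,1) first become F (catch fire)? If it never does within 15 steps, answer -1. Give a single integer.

Step 1: cell (2,1)='F' (+3 fires, +1 burnt)
  -> target ignites at step 1
Step 2: cell (2,1)='.' (+4 fires, +3 burnt)
Step 3: cell (2,1)='.' (+6 fires, +4 burnt)
Step 4: cell (2,1)='.' (+6 fires, +6 burnt)
Step 5: cell (2,1)='.' (+4 fires, +6 burnt)
Step 6: cell (2,1)='.' (+3 fires, +4 burnt)
Step 7: cell (2,1)='.' (+1 fires, +3 burnt)
Step 8: cell (2,1)='.' (+0 fires, +1 burnt)
  fire out at step 8

1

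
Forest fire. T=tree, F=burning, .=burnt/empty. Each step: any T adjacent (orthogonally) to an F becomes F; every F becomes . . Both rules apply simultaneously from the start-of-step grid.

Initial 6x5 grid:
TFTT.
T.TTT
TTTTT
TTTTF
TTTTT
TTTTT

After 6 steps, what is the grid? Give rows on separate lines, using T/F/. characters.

Step 1: 5 trees catch fire, 2 burn out
  F.FT.
  T.TTT
  TTTTF
  TTTF.
  TTTTF
  TTTTT
Step 2: 8 trees catch fire, 5 burn out
  ...F.
  F.FTF
  TTTF.
  TTF..
  TTTF.
  TTTTF
Step 3: 6 trees catch fire, 8 burn out
  .....
  ...F.
  FTF..
  TF...
  TTF..
  TTTF.
Step 4: 4 trees catch fire, 6 burn out
  .....
  .....
  .F...
  F....
  TF...
  TTF..
Step 5: 2 trees catch fire, 4 burn out
  .....
  .....
  .....
  .....
  F....
  TF...
Step 6: 1 trees catch fire, 2 burn out
  .....
  .....
  .....
  .....
  .....
  F....

.....
.....
.....
.....
.....
F....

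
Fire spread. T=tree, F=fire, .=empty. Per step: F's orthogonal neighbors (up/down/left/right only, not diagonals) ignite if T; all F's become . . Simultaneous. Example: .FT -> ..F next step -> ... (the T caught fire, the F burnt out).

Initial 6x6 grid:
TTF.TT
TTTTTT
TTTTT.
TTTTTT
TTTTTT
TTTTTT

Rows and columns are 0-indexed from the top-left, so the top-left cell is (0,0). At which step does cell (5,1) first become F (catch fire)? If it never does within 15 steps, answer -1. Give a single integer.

Step 1: cell (5,1)='T' (+2 fires, +1 burnt)
Step 2: cell (5,1)='T' (+4 fires, +2 burnt)
Step 3: cell (5,1)='T' (+5 fires, +4 burnt)
Step 4: cell (5,1)='T' (+7 fires, +5 burnt)
Step 5: cell (5,1)='T' (+6 fires, +7 burnt)
Step 6: cell (5,1)='F' (+5 fires, +6 burnt)
  -> target ignites at step 6
Step 7: cell (5,1)='.' (+3 fires, +5 burnt)
Step 8: cell (5,1)='.' (+1 fires, +3 burnt)
Step 9: cell (5,1)='.' (+0 fires, +1 burnt)
  fire out at step 9

6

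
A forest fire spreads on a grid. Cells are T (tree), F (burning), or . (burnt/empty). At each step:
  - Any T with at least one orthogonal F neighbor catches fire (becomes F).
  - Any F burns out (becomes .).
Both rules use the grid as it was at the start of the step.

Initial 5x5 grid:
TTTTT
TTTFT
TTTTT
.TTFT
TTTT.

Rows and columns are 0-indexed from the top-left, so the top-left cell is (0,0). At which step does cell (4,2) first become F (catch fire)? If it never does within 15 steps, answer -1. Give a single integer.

Step 1: cell (4,2)='T' (+7 fires, +2 burnt)
Step 2: cell (4,2)='F' (+7 fires, +7 burnt)
  -> target ignites at step 2
Step 3: cell (4,2)='.' (+4 fires, +7 burnt)
Step 4: cell (4,2)='.' (+3 fires, +4 burnt)
Step 5: cell (4,2)='.' (+0 fires, +3 burnt)
  fire out at step 5

2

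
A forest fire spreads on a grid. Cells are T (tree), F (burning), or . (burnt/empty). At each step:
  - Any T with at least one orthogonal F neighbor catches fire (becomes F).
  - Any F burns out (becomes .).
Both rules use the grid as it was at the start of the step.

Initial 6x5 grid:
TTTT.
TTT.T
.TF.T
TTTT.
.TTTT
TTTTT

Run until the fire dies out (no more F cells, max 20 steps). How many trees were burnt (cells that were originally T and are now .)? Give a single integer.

Step 1: +3 fires, +1 burnt (F count now 3)
Step 2: +5 fires, +3 burnt (F count now 5)
Step 3: +7 fires, +5 burnt (F count now 7)
Step 4: +4 fires, +7 burnt (F count now 4)
Step 5: +2 fires, +4 burnt (F count now 2)
Step 6: +0 fires, +2 burnt (F count now 0)
Fire out after step 6
Initially T: 23, now '.': 28
Total burnt (originally-T cells now '.'): 21

Answer: 21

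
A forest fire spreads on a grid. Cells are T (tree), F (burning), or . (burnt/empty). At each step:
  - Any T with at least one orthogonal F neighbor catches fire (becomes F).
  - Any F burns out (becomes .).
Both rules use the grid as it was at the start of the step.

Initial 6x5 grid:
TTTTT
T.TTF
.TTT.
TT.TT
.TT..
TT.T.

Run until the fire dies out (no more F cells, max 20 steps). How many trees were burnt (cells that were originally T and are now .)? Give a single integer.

Step 1: +2 fires, +1 burnt (F count now 2)
Step 2: +3 fires, +2 burnt (F count now 3)
Step 3: +3 fires, +3 burnt (F count now 3)
Step 4: +3 fires, +3 burnt (F count now 3)
Step 5: +2 fires, +3 burnt (F count now 2)
Step 6: +3 fires, +2 burnt (F count now 3)
Step 7: +2 fires, +3 burnt (F count now 2)
Step 8: +1 fires, +2 burnt (F count now 1)
Step 9: +0 fires, +1 burnt (F count now 0)
Fire out after step 9
Initially T: 20, now '.': 29
Total burnt (originally-T cells now '.'): 19

Answer: 19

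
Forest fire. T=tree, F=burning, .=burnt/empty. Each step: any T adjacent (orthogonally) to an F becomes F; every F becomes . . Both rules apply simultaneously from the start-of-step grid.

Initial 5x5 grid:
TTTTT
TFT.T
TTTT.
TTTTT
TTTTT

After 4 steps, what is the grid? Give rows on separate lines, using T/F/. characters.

Step 1: 4 trees catch fire, 1 burn out
  TFTTT
  F.F.T
  TFTT.
  TTTTT
  TTTTT
Step 2: 5 trees catch fire, 4 burn out
  F.FTT
  ....T
  F.FT.
  TFTTT
  TTTTT
Step 3: 5 trees catch fire, 5 burn out
  ...FT
  ....T
  ...F.
  F.FTT
  TFTTT
Step 4: 4 trees catch fire, 5 burn out
  ....F
  ....T
  .....
  ...FT
  F.FTT

....F
....T
.....
...FT
F.FTT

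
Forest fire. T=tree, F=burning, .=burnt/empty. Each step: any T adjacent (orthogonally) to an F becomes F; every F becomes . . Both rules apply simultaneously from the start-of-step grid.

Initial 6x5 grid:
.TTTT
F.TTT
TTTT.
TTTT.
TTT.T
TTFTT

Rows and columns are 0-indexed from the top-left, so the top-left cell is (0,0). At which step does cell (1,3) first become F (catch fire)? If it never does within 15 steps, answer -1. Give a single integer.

Step 1: cell (1,3)='T' (+4 fires, +2 burnt)
Step 2: cell (1,3)='T' (+6 fires, +4 burnt)
Step 3: cell (1,3)='T' (+5 fires, +6 burnt)
Step 4: cell (1,3)='T' (+2 fires, +5 burnt)
Step 5: cell (1,3)='F' (+2 fires, +2 burnt)
  -> target ignites at step 5
Step 6: cell (1,3)='.' (+3 fires, +2 burnt)
Step 7: cell (1,3)='.' (+1 fires, +3 burnt)
Step 8: cell (1,3)='.' (+0 fires, +1 burnt)
  fire out at step 8

5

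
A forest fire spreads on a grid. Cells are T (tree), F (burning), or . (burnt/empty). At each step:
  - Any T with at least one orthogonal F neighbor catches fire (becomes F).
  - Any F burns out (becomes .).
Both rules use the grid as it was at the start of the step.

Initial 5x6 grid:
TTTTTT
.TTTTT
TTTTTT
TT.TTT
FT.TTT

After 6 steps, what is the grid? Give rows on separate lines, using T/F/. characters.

Step 1: 2 trees catch fire, 1 burn out
  TTTTTT
  .TTTTT
  TTTTTT
  FT.TTT
  .F.TTT
Step 2: 2 trees catch fire, 2 burn out
  TTTTTT
  .TTTTT
  FTTTTT
  .F.TTT
  ...TTT
Step 3: 1 trees catch fire, 2 burn out
  TTTTTT
  .TTTTT
  .FTTTT
  ...TTT
  ...TTT
Step 4: 2 trees catch fire, 1 burn out
  TTTTTT
  .FTTTT
  ..FTTT
  ...TTT
  ...TTT
Step 5: 3 trees catch fire, 2 burn out
  TFTTTT
  ..FTTT
  ...FTT
  ...TTT
  ...TTT
Step 6: 5 trees catch fire, 3 burn out
  F.FTTT
  ...FTT
  ....FT
  ...FTT
  ...TTT

F.FTTT
...FTT
....FT
...FTT
...TTT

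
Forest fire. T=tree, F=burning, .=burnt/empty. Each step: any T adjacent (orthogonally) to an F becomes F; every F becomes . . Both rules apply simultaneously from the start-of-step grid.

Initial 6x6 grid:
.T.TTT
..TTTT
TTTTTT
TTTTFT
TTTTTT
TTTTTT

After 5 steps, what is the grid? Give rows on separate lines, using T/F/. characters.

Step 1: 4 trees catch fire, 1 burn out
  .T.TTT
  ..TTTT
  TTTTFT
  TTTF.F
  TTTTFT
  TTTTTT
Step 2: 7 trees catch fire, 4 burn out
  .T.TTT
  ..TTFT
  TTTF.F
  TTF...
  TTTF.F
  TTTTFT
Step 3: 8 trees catch fire, 7 burn out
  .T.TFT
  ..TF.F
  TTF...
  TF....
  TTF...
  TTTF.F
Step 4: 7 trees catch fire, 8 burn out
  .T.F.F
  ..F...
  TF....
  F.....
  TF....
  TTF...
Step 5: 3 trees catch fire, 7 burn out
  .T....
  ......
  F.....
  ......
  F.....
  TF....

.T....
......
F.....
......
F.....
TF....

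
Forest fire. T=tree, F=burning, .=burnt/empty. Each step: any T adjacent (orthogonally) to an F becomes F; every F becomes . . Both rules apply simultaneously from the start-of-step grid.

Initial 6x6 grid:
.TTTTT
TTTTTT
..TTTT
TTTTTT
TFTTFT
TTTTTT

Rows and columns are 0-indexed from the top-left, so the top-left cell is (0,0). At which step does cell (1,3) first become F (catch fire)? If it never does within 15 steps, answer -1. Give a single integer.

Step 1: cell (1,3)='T' (+8 fires, +2 burnt)
Step 2: cell (1,3)='T' (+9 fires, +8 burnt)
Step 3: cell (1,3)='T' (+4 fires, +9 burnt)
Step 4: cell (1,3)='F' (+4 fires, +4 burnt)
  -> target ignites at step 4
Step 5: cell (1,3)='.' (+4 fires, +4 burnt)
Step 6: cell (1,3)='.' (+2 fires, +4 burnt)
Step 7: cell (1,3)='.' (+0 fires, +2 burnt)
  fire out at step 7

4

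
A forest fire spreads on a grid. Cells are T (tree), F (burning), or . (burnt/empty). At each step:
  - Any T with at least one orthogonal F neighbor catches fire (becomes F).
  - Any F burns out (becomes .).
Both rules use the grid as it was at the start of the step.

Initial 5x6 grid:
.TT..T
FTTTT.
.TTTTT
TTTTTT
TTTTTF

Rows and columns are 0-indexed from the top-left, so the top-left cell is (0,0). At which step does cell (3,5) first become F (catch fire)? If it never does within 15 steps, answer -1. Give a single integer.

Step 1: cell (3,5)='F' (+3 fires, +2 burnt)
  -> target ignites at step 1
Step 2: cell (3,5)='.' (+6 fires, +3 burnt)
Step 3: cell (3,5)='.' (+7 fires, +6 burnt)
Step 4: cell (3,5)='.' (+5 fires, +7 burnt)
Step 5: cell (3,5)='.' (+1 fires, +5 burnt)
Step 6: cell (3,5)='.' (+0 fires, +1 burnt)
  fire out at step 6

1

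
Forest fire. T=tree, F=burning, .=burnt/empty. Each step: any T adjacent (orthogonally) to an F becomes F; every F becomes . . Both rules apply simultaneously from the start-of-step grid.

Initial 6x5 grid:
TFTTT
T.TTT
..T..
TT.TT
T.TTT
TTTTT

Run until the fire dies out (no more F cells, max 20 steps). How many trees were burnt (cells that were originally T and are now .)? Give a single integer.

Answer: 9

Derivation:
Step 1: +2 fires, +1 burnt (F count now 2)
Step 2: +3 fires, +2 burnt (F count now 3)
Step 3: +3 fires, +3 burnt (F count now 3)
Step 4: +1 fires, +3 burnt (F count now 1)
Step 5: +0 fires, +1 burnt (F count now 0)
Fire out after step 5
Initially T: 22, now '.': 17
Total burnt (originally-T cells now '.'): 9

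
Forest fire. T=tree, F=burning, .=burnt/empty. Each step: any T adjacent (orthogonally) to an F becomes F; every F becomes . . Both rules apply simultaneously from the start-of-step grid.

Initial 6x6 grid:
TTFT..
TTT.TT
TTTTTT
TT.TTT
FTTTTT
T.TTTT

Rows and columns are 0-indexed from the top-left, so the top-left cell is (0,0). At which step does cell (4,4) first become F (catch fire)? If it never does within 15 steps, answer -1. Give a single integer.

Step 1: cell (4,4)='T' (+6 fires, +2 burnt)
Step 2: cell (4,4)='T' (+6 fires, +6 burnt)
Step 3: cell (4,4)='T' (+5 fires, +6 burnt)
Step 4: cell (4,4)='F' (+4 fires, +5 burnt)
  -> target ignites at step 4
Step 5: cell (4,4)='.' (+5 fires, +4 burnt)
Step 6: cell (4,4)='.' (+3 fires, +5 burnt)
Step 7: cell (4,4)='.' (+0 fires, +3 burnt)
  fire out at step 7

4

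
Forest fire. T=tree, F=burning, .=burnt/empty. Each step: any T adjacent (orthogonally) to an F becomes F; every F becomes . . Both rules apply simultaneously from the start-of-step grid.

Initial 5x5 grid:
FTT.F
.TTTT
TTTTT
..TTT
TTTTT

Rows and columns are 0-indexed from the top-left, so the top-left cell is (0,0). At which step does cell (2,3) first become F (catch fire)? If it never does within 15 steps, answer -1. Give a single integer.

Step 1: cell (2,3)='T' (+2 fires, +2 burnt)
Step 2: cell (2,3)='T' (+4 fires, +2 burnt)
Step 3: cell (2,3)='F' (+4 fires, +4 burnt)
  -> target ignites at step 3
Step 4: cell (2,3)='.' (+4 fires, +4 burnt)
Step 5: cell (2,3)='.' (+2 fires, +4 burnt)
Step 6: cell (2,3)='.' (+1 fires, +2 burnt)
Step 7: cell (2,3)='.' (+1 fires, +1 burnt)
Step 8: cell (2,3)='.' (+1 fires, +1 burnt)
Step 9: cell (2,3)='.' (+0 fires, +1 burnt)
  fire out at step 9

3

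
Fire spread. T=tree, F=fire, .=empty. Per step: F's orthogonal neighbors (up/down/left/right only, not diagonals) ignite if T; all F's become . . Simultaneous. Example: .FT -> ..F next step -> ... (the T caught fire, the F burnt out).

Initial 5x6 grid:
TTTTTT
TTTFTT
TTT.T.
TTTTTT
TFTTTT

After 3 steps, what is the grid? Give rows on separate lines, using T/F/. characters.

Step 1: 6 trees catch fire, 2 burn out
  TTTFTT
  TTF.FT
  TTT.T.
  TFTTTT
  F.FTTT
Step 2: 10 trees catch fire, 6 burn out
  TTF.FT
  TF...F
  TFF.F.
  F.FTTT
  ...FTT
Step 3: 7 trees catch fire, 10 burn out
  TF...F
  F.....
  F.....
  ...FFT
  ....FT

TF...F
F.....
F.....
...FFT
....FT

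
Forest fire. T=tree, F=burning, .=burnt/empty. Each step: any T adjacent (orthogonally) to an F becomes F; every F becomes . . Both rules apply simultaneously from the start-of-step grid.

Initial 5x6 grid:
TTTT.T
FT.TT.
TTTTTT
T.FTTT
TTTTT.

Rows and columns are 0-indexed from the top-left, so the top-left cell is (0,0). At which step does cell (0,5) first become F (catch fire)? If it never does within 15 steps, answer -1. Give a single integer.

Step 1: cell (0,5)='T' (+6 fires, +2 burnt)
Step 2: cell (0,5)='T' (+7 fires, +6 burnt)
Step 3: cell (0,5)='T' (+6 fires, +7 burnt)
Step 4: cell (0,5)='T' (+3 fires, +6 burnt)
Step 5: cell (0,5)='T' (+0 fires, +3 burnt)
  fire out at step 5
Target never catches fire within 15 steps

-1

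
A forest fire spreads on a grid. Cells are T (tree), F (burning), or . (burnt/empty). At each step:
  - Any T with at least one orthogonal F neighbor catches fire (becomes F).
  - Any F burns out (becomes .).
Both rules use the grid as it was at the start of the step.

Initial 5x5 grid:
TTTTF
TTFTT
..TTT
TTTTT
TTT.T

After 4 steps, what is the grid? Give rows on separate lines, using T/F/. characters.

Step 1: 6 trees catch fire, 2 burn out
  TTFF.
  TF.FF
  ..FTT
  TTTTT
  TTT.T
Step 2: 5 trees catch fire, 6 burn out
  TF...
  F....
  ...FF
  TTFTT
  TTT.T
Step 3: 5 trees catch fire, 5 burn out
  F....
  .....
  .....
  TF.FF
  TTF.T
Step 4: 3 trees catch fire, 5 burn out
  .....
  .....
  .....
  F....
  TF..F

.....
.....
.....
F....
TF..F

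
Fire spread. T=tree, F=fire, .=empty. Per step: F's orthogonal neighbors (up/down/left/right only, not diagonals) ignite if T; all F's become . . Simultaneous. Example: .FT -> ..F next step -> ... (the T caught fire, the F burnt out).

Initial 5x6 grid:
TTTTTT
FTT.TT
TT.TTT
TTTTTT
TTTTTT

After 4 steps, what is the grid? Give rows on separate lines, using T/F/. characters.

Step 1: 3 trees catch fire, 1 burn out
  FTTTTT
  .FT.TT
  FT.TTT
  TTTTTT
  TTTTTT
Step 2: 4 trees catch fire, 3 burn out
  .FTTTT
  ..F.TT
  .F.TTT
  FTTTTT
  TTTTTT
Step 3: 3 trees catch fire, 4 burn out
  ..FTTT
  ....TT
  ...TTT
  .FTTTT
  FTTTTT
Step 4: 3 trees catch fire, 3 burn out
  ...FTT
  ....TT
  ...TTT
  ..FTTT
  .FTTTT

...FTT
....TT
...TTT
..FTTT
.FTTTT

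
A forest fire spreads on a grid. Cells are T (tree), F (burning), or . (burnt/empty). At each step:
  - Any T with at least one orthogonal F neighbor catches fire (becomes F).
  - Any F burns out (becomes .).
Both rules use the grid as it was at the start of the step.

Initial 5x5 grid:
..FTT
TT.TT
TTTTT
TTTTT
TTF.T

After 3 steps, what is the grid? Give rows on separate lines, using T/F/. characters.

Step 1: 3 trees catch fire, 2 burn out
  ...FT
  TT.TT
  TTTTT
  TTFTT
  TF..T
Step 2: 6 trees catch fire, 3 burn out
  ....F
  TT.FT
  TTFTT
  TF.FT
  F...T
Step 3: 5 trees catch fire, 6 burn out
  .....
  TT..F
  TF.FT
  F...F
  ....T

.....
TT..F
TF.FT
F...F
....T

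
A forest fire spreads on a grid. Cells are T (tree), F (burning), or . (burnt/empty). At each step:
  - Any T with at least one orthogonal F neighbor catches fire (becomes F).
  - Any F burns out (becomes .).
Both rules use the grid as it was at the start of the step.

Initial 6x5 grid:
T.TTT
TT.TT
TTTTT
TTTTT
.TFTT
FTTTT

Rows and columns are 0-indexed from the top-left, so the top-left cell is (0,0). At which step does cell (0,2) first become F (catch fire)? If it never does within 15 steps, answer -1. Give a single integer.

Step 1: cell (0,2)='T' (+5 fires, +2 burnt)
Step 2: cell (0,2)='T' (+5 fires, +5 burnt)
Step 3: cell (0,2)='T' (+5 fires, +5 burnt)
Step 4: cell (0,2)='T' (+4 fires, +5 burnt)
Step 5: cell (0,2)='T' (+3 fires, +4 burnt)
Step 6: cell (0,2)='F' (+3 fires, +3 burnt)
  -> target ignites at step 6
Step 7: cell (0,2)='.' (+0 fires, +3 burnt)
  fire out at step 7

6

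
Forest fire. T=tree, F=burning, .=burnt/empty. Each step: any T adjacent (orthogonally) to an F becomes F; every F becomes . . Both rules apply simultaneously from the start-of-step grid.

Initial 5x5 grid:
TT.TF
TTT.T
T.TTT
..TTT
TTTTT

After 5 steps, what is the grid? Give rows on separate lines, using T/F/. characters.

Step 1: 2 trees catch fire, 1 burn out
  TT.F.
  TTT.F
  T.TTT
  ..TTT
  TTTTT
Step 2: 1 trees catch fire, 2 burn out
  TT...
  TTT..
  T.TTF
  ..TTT
  TTTTT
Step 3: 2 trees catch fire, 1 burn out
  TT...
  TTT..
  T.TF.
  ..TTF
  TTTTT
Step 4: 3 trees catch fire, 2 burn out
  TT...
  TTT..
  T.F..
  ..TF.
  TTTTF
Step 5: 3 trees catch fire, 3 burn out
  TT...
  TTF..
  T....
  ..F..
  TTTF.

TT...
TTF..
T....
..F..
TTTF.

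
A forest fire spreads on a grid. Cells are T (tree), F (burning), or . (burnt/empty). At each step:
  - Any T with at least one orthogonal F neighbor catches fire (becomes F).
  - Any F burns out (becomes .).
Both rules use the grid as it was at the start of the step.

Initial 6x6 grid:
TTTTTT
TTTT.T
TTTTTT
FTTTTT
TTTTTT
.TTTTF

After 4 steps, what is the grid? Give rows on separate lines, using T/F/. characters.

Step 1: 5 trees catch fire, 2 burn out
  TTTTTT
  TTTT.T
  FTTTTT
  .FTTTT
  FTTTTF
  .TTTF.
Step 2: 7 trees catch fire, 5 burn out
  TTTTTT
  FTTT.T
  .FTTTT
  ..FTTF
  .FTTF.
  .TTF..
Step 3: 10 trees catch fire, 7 burn out
  FTTTTT
  .FTT.T
  ..FTTF
  ...FF.
  ..FF..
  .FF...
Step 4: 5 trees catch fire, 10 burn out
  .FTTTT
  ..FT.F
  ...FF.
  ......
  ......
  ......

.FTTTT
..FT.F
...FF.
......
......
......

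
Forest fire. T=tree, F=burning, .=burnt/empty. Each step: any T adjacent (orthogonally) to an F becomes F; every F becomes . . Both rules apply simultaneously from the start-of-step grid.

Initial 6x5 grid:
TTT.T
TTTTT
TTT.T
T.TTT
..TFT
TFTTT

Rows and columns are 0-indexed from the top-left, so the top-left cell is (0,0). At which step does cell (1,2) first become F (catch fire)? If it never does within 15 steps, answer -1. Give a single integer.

Step 1: cell (1,2)='T' (+6 fires, +2 burnt)
Step 2: cell (1,2)='T' (+3 fires, +6 burnt)
Step 3: cell (1,2)='T' (+2 fires, +3 burnt)
Step 4: cell (1,2)='F' (+3 fires, +2 burnt)
  -> target ignites at step 4
Step 5: cell (1,2)='.' (+5 fires, +3 burnt)
Step 6: cell (1,2)='.' (+3 fires, +5 burnt)
Step 7: cell (1,2)='.' (+1 fires, +3 burnt)
Step 8: cell (1,2)='.' (+0 fires, +1 burnt)
  fire out at step 8

4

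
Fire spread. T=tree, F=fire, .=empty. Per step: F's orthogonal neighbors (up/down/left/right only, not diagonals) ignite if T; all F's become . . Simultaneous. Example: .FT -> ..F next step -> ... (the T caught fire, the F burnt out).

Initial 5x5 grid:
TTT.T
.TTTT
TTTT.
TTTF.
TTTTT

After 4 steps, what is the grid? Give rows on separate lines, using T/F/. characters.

Step 1: 3 trees catch fire, 1 burn out
  TTT.T
  .TTTT
  TTTF.
  TTF..
  TTTFT
Step 2: 5 trees catch fire, 3 burn out
  TTT.T
  .TTFT
  TTF..
  TF...
  TTF.F
Step 3: 5 trees catch fire, 5 burn out
  TTT.T
  .TF.F
  TF...
  F....
  TF...
Step 4: 5 trees catch fire, 5 burn out
  TTF.F
  .F...
  F....
  .....
  F....

TTF.F
.F...
F....
.....
F....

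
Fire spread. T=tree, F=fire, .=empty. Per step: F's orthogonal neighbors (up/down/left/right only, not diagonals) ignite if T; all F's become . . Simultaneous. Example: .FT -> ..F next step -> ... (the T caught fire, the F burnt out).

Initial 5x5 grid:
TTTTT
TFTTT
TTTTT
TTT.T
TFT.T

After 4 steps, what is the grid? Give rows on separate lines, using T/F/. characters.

Step 1: 7 trees catch fire, 2 burn out
  TFTTT
  F.FTT
  TFTTT
  TFT.T
  F.F.T
Step 2: 7 trees catch fire, 7 burn out
  F.FTT
  ...FT
  F.FTT
  F.F.T
  ....T
Step 3: 3 trees catch fire, 7 burn out
  ...FT
  ....F
  ...FT
  ....T
  ....T
Step 4: 2 trees catch fire, 3 burn out
  ....F
  .....
  ....F
  ....T
  ....T

....F
.....
....F
....T
....T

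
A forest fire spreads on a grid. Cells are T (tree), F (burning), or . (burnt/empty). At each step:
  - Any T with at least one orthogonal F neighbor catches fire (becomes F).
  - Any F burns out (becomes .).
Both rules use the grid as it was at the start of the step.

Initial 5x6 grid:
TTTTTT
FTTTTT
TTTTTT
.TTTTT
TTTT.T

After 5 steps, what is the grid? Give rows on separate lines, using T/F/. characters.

Step 1: 3 trees catch fire, 1 burn out
  FTTTTT
  .FTTTT
  FTTTTT
  .TTTTT
  TTTT.T
Step 2: 3 trees catch fire, 3 burn out
  .FTTTT
  ..FTTT
  .FTTTT
  .TTTTT
  TTTT.T
Step 3: 4 trees catch fire, 3 burn out
  ..FTTT
  ...FTT
  ..FTTT
  .FTTTT
  TTTT.T
Step 4: 5 trees catch fire, 4 burn out
  ...FTT
  ....FT
  ...FTT
  ..FTTT
  TFTT.T
Step 5: 6 trees catch fire, 5 burn out
  ....FT
  .....F
  ....FT
  ...FTT
  F.FT.T

....FT
.....F
....FT
...FTT
F.FT.T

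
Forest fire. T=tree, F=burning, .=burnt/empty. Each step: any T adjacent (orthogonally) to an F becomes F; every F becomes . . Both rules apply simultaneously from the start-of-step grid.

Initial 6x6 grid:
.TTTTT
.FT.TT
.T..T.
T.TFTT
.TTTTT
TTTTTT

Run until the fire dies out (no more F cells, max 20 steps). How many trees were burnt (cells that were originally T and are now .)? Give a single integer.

Answer: 24

Derivation:
Step 1: +6 fires, +2 burnt (F count now 6)
Step 2: +6 fires, +6 burnt (F count now 6)
Step 3: +6 fires, +6 burnt (F count now 6)
Step 4: +4 fires, +6 burnt (F count now 4)
Step 5: +2 fires, +4 burnt (F count now 2)
Step 6: +0 fires, +2 burnt (F count now 0)
Fire out after step 6
Initially T: 25, now '.': 35
Total burnt (originally-T cells now '.'): 24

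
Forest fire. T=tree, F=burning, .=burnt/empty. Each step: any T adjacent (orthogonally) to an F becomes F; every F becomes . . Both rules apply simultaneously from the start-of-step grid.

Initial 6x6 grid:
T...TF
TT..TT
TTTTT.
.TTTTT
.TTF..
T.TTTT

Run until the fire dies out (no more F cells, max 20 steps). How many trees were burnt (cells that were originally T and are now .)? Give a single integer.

Answer: 22

Derivation:
Step 1: +5 fires, +2 burnt (F count now 5)
Step 2: +7 fires, +5 burnt (F count now 7)
Step 3: +5 fires, +7 burnt (F count now 5)
Step 4: +1 fires, +5 burnt (F count now 1)
Step 5: +2 fires, +1 burnt (F count now 2)
Step 6: +1 fires, +2 burnt (F count now 1)
Step 7: +1 fires, +1 burnt (F count now 1)
Step 8: +0 fires, +1 burnt (F count now 0)
Fire out after step 8
Initially T: 23, now '.': 35
Total burnt (originally-T cells now '.'): 22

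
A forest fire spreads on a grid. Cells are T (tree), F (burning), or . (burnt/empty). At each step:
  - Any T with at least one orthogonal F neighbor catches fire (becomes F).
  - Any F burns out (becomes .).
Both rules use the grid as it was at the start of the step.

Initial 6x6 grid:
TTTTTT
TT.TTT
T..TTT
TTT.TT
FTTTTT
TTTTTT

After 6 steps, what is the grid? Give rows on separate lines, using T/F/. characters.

Step 1: 3 trees catch fire, 1 burn out
  TTTTTT
  TT.TTT
  T..TTT
  FTT.TT
  .FTTTT
  FTTTTT
Step 2: 4 trees catch fire, 3 burn out
  TTTTTT
  TT.TTT
  F..TTT
  .FT.TT
  ..FTTT
  .FTTTT
Step 3: 4 trees catch fire, 4 burn out
  TTTTTT
  FT.TTT
  ...TTT
  ..F.TT
  ...FTT
  ..FTTT
Step 4: 4 trees catch fire, 4 burn out
  FTTTTT
  .F.TTT
  ...TTT
  ....TT
  ....FT
  ...FTT
Step 5: 4 trees catch fire, 4 burn out
  .FTTTT
  ...TTT
  ...TTT
  ....FT
  .....F
  ....FT
Step 6: 4 trees catch fire, 4 burn out
  ..FTTT
  ...TTT
  ...TFT
  .....F
  ......
  .....F

..FTTT
...TTT
...TFT
.....F
......
.....F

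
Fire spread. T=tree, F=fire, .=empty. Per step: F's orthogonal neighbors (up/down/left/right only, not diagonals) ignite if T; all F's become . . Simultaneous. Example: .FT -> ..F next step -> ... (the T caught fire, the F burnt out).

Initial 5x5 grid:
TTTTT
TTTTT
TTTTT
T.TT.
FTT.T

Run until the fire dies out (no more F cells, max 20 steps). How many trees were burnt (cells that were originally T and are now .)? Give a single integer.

Answer: 20

Derivation:
Step 1: +2 fires, +1 burnt (F count now 2)
Step 2: +2 fires, +2 burnt (F count now 2)
Step 3: +3 fires, +2 burnt (F count now 3)
Step 4: +4 fires, +3 burnt (F count now 4)
Step 5: +3 fires, +4 burnt (F count now 3)
Step 6: +3 fires, +3 burnt (F count now 3)
Step 7: +2 fires, +3 burnt (F count now 2)
Step 8: +1 fires, +2 burnt (F count now 1)
Step 9: +0 fires, +1 burnt (F count now 0)
Fire out after step 9
Initially T: 21, now '.': 24
Total burnt (originally-T cells now '.'): 20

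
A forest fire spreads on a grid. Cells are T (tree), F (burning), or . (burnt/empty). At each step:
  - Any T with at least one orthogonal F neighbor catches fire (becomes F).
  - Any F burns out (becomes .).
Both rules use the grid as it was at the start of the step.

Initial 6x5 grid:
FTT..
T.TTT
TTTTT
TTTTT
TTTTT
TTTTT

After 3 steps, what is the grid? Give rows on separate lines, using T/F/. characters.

Step 1: 2 trees catch fire, 1 burn out
  .FT..
  F.TTT
  TTTTT
  TTTTT
  TTTTT
  TTTTT
Step 2: 2 trees catch fire, 2 burn out
  ..F..
  ..TTT
  FTTTT
  TTTTT
  TTTTT
  TTTTT
Step 3: 3 trees catch fire, 2 burn out
  .....
  ..FTT
  .FTTT
  FTTTT
  TTTTT
  TTTTT

.....
..FTT
.FTTT
FTTTT
TTTTT
TTTTT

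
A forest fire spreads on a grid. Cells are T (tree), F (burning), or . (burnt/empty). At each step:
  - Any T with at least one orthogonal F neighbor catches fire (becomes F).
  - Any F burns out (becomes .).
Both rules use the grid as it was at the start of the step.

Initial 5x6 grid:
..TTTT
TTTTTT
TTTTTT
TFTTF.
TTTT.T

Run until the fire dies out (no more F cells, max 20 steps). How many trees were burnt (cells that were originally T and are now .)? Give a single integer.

Step 1: +6 fires, +2 burnt (F count now 6)
Step 2: +9 fires, +6 burnt (F count now 9)
Step 3: +5 fires, +9 burnt (F count now 5)
Step 4: +3 fires, +5 burnt (F count now 3)
Step 5: +0 fires, +3 burnt (F count now 0)
Fire out after step 5
Initially T: 24, now '.': 29
Total burnt (originally-T cells now '.'): 23

Answer: 23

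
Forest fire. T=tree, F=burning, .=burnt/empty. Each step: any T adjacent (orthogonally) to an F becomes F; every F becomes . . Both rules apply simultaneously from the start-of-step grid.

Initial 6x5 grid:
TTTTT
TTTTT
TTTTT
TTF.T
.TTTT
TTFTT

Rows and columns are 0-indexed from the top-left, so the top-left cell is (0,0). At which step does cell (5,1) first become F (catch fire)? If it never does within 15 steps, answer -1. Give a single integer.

Step 1: cell (5,1)='F' (+5 fires, +2 burnt)
  -> target ignites at step 1
Step 2: cell (5,1)='.' (+8 fires, +5 burnt)
Step 3: cell (5,1)='.' (+6 fires, +8 burnt)
Step 4: cell (5,1)='.' (+5 fires, +6 burnt)
Step 5: cell (5,1)='.' (+2 fires, +5 burnt)
Step 6: cell (5,1)='.' (+0 fires, +2 burnt)
  fire out at step 6

1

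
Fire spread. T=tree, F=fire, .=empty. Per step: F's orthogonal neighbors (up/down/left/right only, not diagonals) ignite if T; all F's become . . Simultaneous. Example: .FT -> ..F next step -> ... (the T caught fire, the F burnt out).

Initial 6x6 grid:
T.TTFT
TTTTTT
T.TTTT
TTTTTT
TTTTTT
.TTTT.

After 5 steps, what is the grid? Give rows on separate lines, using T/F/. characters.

Step 1: 3 trees catch fire, 1 burn out
  T.TF.F
  TTTTFT
  T.TTTT
  TTTTTT
  TTTTTT
  .TTTT.
Step 2: 4 trees catch fire, 3 burn out
  T.F...
  TTTF.F
  T.TTFT
  TTTTTT
  TTTTTT
  .TTTT.
Step 3: 4 trees catch fire, 4 burn out
  T.....
  TTF...
  T.TF.F
  TTTTFT
  TTTTTT
  .TTTT.
Step 4: 5 trees catch fire, 4 burn out
  T.....
  TF....
  T.F...
  TTTF.F
  TTTTFT
  .TTTT.
Step 5: 5 trees catch fire, 5 burn out
  T.....
  F.....
  T.....
  TTF...
  TTTF.F
  .TTTF.

T.....
F.....
T.....
TTF...
TTTF.F
.TTTF.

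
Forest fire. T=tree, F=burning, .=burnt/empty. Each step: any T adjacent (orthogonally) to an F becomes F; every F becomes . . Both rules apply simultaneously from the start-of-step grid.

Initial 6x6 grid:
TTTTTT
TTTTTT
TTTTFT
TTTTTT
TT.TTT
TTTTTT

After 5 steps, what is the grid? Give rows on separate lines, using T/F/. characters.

Step 1: 4 trees catch fire, 1 burn out
  TTTTTT
  TTTTFT
  TTTF.F
  TTTTFT
  TT.TTT
  TTTTTT
Step 2: 7 trees catch fire, 4 burn out
  TTTTFT
  TTTF.F
  TTF...
  TTTF.F
  TT.TFT
  TTTTTT
Step 3: 8 trees catch fire, 7 burn out
  TTTF.F
  TTF...
  TF....
  TTF...
  TT.F.F
  TTTTFT
Step 4: 6 trees catch fire, 8 burn out
  TTF...
  TF....
  F.....
  TF....
  TT....
  TTTF.F
Step 5: 5 trees catch fire, 6 burn out
  TF....
  F.....
  ......
  F.....
  TF....
  TTF...

TF....
F.....
......
F.....
TF....
TTF...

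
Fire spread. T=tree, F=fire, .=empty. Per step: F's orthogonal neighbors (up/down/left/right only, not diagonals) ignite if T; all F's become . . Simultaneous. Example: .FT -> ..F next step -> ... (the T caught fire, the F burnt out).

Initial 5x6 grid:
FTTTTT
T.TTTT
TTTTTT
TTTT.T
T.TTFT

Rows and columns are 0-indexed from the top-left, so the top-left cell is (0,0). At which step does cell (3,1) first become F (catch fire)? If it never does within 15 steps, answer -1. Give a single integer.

Step 1: cell (3,1)='T' (+4 fires, +2 burnt)
Step 2: cell (3,1)='T' (+5 fires, +4 burnt)
Step 3: cell (3,1)='T' (+7 fires, +5 burnt)
Step 4: cell (3,1)='F' (+7 fires, +7 burnt)
  -> target ignites at step 4
Step 5: cell (3,1)='.' (+2 fires, +7 burnt)
Step 6: cell (3,1)='.' (+0 fires, +2 burnt)
  fire out at step 6

4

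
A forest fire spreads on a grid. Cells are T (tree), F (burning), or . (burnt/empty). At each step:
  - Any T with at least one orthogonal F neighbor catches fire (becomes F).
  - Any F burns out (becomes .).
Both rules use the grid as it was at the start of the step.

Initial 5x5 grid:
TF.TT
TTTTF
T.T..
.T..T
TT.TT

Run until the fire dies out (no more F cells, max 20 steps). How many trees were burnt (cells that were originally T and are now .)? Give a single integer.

Step 1: +4 fires, +2 burnt (F count now 4)
Step 2: +3 fires, +4 burnt (F count now 3)
Step 3: +2 fires, +3 burnt (F count now 2)
Step 4: +0 fires, +2 burnt (F count now 0)
Fire out after step 4
Initially T: 15, now '.': 19
Total burnt (originally-T cells now '.'): 9

Answer: 9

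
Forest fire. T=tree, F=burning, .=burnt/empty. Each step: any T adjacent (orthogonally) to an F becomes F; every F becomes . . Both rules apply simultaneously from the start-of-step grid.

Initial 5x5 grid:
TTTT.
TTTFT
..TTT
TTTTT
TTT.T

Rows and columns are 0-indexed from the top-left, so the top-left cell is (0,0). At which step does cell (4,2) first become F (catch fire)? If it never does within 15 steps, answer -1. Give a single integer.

Step 1: cell (4,2)='T' (+4 fires, +1 burnt)
Step 2: cell (4,2)='T' (+5 fires, +4 burnt)
Step 3: cell (4,2)='T' (+4 fires, +5 burnt)
Step 4: cell (4,2)='F' (+4 fires, +4 burnt)
  -> target ignites at step 4
Step 5: cell (4,2)='.' (+2 fires, +4 burnt)
Step 6: cell (4,2)='.' (+1 fires, +2 burnt)
Step 7: cell (4,2)='.' (+0 fires, +1 burnt)
  fire out at step 7

4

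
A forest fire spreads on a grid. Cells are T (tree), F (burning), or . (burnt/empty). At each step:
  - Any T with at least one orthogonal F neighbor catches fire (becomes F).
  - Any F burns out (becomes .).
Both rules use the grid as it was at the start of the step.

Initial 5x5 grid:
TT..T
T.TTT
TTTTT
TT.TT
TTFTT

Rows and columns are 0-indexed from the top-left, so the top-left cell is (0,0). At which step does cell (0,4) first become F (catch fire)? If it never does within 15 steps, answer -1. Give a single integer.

Step 1: cell (0,4)='T' (+2 fires, +1 burnt)
Step 2: cell (0,4)='T' (+4 fires, +2 burnt)
Step 3: cell (0,4)='T' (+4 fires, +4 burnt)
Step 4: cell (0,4)='T' (+4 fires, +4 burnt)
Step 5: cell (0,4)='T' (+3 fires, +4 burnt)
Step 6: cell (0,4)='F' (+2 fires, +3 burnt)
  -> target ignites at step 6
Step 7: cell (0,4)='.' (+1 fires, +2 burnt)
Step 8: cell (0,4)='.' (+0 fires, +1 burnt)
  fire out at step 8

6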